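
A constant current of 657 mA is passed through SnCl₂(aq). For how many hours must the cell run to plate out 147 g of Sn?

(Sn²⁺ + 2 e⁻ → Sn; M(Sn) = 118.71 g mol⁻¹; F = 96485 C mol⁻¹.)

n(Sn) = m/M = 147 / 118.71 = 1.238 mol.
Each Sn atom requires 2 electrons, so n(e⁻) = 2 × 1.238 = 2.477 mol.
Q = n(e⁻)·F = 2.477 × 96485 = 239000 C.
t = Q/I = 239000 / 0.6570 A = 363700 s = 101 h.

101 h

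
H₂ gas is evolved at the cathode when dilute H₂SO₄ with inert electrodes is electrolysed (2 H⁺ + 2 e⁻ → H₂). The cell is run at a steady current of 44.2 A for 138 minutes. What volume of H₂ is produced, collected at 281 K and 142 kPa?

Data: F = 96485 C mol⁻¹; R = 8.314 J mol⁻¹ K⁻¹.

Q = I·t = 44.20 A × 8280.0 s = 366000 C.
n(e⁻) = Q/F = 366000 / 96485 = 3.793 mol.
2 electrons are transferred per H₂ molecule, so n(H₂) = 3.793 / 2 = 1.897 mol.
V = nRT/P = (1.897 × 8.314 × 281) / (142 × 10³ Pa) = 0.0312 m³ = 31.2 L.

31.2 L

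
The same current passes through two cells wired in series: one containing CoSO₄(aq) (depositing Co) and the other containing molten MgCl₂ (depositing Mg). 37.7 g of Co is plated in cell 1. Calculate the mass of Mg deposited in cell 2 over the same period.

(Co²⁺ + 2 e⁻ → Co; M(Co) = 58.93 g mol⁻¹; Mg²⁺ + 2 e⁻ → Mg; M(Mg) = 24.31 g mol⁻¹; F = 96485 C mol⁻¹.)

n(Co) = 37.7 / 58.93 = 0.6397 mol.
Since Co²⁺ + 2 e⁻ → Co, n(e⁻) passed = 2 × 0.6397 = 1.279 mol.
Cells in series carry the same charge, so the same 1.279 mol of electrons passes through cell 2.
Mg²⁺ + 2 e⁻ → Mg, so n(Mg) = 1.279 / 2 = 0.6397 mol.
m(Mg) = 0.6397 × 24.31 = 15.6 g.

15.6 g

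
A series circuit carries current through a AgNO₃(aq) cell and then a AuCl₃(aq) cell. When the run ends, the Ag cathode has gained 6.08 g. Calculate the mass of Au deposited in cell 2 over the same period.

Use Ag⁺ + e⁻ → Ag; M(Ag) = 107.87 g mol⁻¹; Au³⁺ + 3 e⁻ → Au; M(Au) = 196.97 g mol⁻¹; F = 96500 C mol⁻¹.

n(Ag) = 6.08 / 107.87 = 0.05636 mol.
Since Ag⁺ + e⁻ → Ag, n(e⁻) passed = 1 × 0.05636 = 0.05636 mol.
Cells in series carry the same charge, so the same 0.05636 mol of electrons passes through cell 2.
Au³⁺ + 3 e⁻ → Au, so n(Au) = 0.05636 / 3 = 0.01879 mol.
m(Au) = 0.01879 × 196.97 = 3.70 g.

3.70 g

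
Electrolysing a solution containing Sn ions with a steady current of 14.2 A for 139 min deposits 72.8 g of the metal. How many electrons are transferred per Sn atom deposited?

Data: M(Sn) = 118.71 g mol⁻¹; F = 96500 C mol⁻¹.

2

Q = I·t = 14.20 A × 8340.0 s = 118400 C, so n(e⁻) = 118400/96500 = 1.227 mol.
n(Sn) deposited = 72.8 / 118.71 = 0.6133 mol.
Electrons per atom = n(e⁻)/n(Sn) = 1.227 / 0.6133 = 2.00 ≈ 2, so the ion is Sn²⁺.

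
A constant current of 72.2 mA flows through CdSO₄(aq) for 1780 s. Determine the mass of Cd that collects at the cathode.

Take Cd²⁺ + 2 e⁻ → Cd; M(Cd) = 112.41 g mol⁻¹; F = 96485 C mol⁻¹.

Q = I·t = 0.07220 A × 1780.0 s = 128.5 C.
n(e⁻) = Q/F = 128.5 / 96485 = 0.001332 mol.
Cd²⁺ + 2 e⁻ → Cd, so n(Cd) = n(e⁻)/2 = 0.0006660 mol.
m = n·M = 0.0006660 × 112.41 = 0.0749 g.

0.0749 g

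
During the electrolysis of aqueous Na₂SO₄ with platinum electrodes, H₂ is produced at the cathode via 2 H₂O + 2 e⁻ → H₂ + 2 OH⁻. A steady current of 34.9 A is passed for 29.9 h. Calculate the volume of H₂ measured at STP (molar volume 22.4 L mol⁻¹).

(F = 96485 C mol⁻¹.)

436 L

Q = I·t = 34.90 A × 107640 s = 3757000 C.
n(e⁻) = Q/F = 3757000 / 96485 = 38.93 mol.
2 electrons are transferred per H₂ molecule, so n(H₂) = 38.93 / 2 = 19.47 mol.
V = n × V_m = 19.47 × 22.4 = 436 L.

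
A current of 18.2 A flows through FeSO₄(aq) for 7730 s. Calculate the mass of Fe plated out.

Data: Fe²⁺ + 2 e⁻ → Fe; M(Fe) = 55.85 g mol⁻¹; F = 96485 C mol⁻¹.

Q = I·t = 18.20 A × 7730.0 s = 140700 C.
n(e⁻) = Q/F = 140700 / 96485 = 1.458 mol.
Fe²⁺ + 2 e⁻ → Fe, so n(Fe) = n(e⁻)/2 = 0.7291 mol.
m = n·M = 0.7291 × 55.85 = 40.7 g.

40.7 g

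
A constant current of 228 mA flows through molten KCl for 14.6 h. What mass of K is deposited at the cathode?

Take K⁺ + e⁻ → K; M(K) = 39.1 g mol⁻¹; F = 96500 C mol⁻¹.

4.86 g

Q = I·t = 0.2280 A × 52560 s = 11980 C.
n(e⁻) = Q/F = 11980 / 96500 = 0.1242 mol.
K⁺ + e⁻ → K, so n(K) = n(e⁻)/1 = 0.1242 mol.
m = n·M = 0.1242 × 39.1 = 4.86 g.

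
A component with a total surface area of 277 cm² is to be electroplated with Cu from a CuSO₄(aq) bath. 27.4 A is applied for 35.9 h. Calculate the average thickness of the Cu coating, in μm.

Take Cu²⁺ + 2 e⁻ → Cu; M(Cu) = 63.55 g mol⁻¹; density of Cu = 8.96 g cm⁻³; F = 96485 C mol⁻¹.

4700 μm

Q = I·t = 27.40 × 129240 = 3541000 C; n(e⁻) = 36.70 mol.
n(Cu) = n(e⁻)/2 = 18.35 mol, so m = 18.35 × 63.55 = 1166 g.
Volume = m/ρ = 1166 / 8.96 = 130.2 cm³.
Thickness = V/A = 130.2 / 277 = 0.470 cm = 4700 μm.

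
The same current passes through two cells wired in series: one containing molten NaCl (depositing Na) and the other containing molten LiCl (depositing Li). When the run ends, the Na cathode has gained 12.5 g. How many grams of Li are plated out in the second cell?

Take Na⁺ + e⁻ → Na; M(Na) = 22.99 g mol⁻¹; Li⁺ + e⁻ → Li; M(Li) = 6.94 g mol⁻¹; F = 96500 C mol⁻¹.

n(Na) = 12.5 / 22.99 = 0.5437 mol.
Since Na⁺ + e⁻ → Na, n(e⁻) passed = 1 × 0.5437 = 0.5437 mol.
Cells in series carry the same charge, so the same 0.5437 mol of electrons passes through cell 2.
Li⁺ + e⁻ → Li, so n(Li) = 0.5437 / 1 = 0.5437 mol.
m(Li) = 0.5437 × 6.94 = 3.77 g.

3.77 g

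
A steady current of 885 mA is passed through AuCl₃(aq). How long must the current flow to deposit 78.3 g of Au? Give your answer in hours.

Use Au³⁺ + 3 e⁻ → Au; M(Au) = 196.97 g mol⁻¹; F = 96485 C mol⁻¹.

36.1 h

n(Au) = m/M = 78.3 / 196.97 = 0.3975 mol.
Each Au atom requires 3 electrons, so n(e⁻) = 3 × 0.3975 = 1.193 mol.
Q = n(e⁻)·F = 1.193 × 96485 = 115100 C.
t = Q/I = 115100 / 0.8850 A = 130000 s = 36.1 h.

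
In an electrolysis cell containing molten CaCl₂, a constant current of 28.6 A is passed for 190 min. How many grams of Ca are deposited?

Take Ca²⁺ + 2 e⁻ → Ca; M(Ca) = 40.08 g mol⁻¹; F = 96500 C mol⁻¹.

Q = I·t = 28.60 A × 11400 s = 326000 C.
n(e⁻) = Q/F = 326000 / 96500 = 3.379 mol.
Ca²⁺ + 2 e⁻ → Ca, so n(Ca) = n(e⁻)/2 = 1.689 mol.
m = n·M = 1.689 × 40.08 = 67.7 g.

67.7 g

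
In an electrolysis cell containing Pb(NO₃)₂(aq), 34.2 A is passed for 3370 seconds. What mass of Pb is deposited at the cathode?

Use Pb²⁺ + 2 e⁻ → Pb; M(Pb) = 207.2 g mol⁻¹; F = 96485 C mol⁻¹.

Q = I·t = 34.20 A × 3370.0 s = 115300 C.
n(e⁻) = Q/F = 115300 / 96485 = 1.195 mol.
Pb²⁺ + 2 e⁻ → Pb, so n(Pb) = n(e⁻)/2 = 0.5973 mol.
m = n·M = 0.5973 × 207.2 = 124 g.

124 g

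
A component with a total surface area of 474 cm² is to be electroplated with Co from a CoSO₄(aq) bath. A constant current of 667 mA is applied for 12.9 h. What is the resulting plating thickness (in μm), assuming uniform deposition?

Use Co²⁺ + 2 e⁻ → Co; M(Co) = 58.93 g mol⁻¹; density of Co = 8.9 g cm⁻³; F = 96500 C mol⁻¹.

22.4 μm

Q = I·t = 0.6670 × 46440 = 30980 C; n(e⁻) = 0.3210 mol.
n(Co) = n(e⁻)/2 = 0.1605 mol, so m = 0.1605 × 58.93 = 9.458 g.
Volume = m/ρ = 9.458 / 8.9 = 1.063 cm³.
Thickness = V/A = 1.063 / 474 = 0.00224 cm = 22.4 μm.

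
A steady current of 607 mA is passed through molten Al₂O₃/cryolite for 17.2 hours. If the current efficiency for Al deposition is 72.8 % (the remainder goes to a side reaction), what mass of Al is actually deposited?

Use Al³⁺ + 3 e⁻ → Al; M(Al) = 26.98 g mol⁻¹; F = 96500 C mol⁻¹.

2.55 g

Q = I·t = 0.6070 × 61920 = 37590 C.
n(e⁻) = 37590/96500 = 0.3895 mol; theoretically n(Al) = 0.3895/3 = 0.1298 mol, m_theo = 3.503 g.
At 72.8 % efficiency, m_actual = 0.728 × 3.503 = 2.55 g.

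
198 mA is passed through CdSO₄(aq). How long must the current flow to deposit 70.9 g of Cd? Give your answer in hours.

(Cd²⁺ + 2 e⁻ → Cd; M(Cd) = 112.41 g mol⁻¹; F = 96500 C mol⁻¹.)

n(Cd) = m/M = 70.9 / 112.41 = 0.6307 mol.
Each Cd atom requires 2 electrons, so n(e⁻) = 2 × 0.6307 = 1.261 mol.
Q = n(e⁻)·F = 1.261 × 96500 = 121700 C.
t = Q/I = 121700 / 0.1980 A = 614800 s = 171 h.

171 h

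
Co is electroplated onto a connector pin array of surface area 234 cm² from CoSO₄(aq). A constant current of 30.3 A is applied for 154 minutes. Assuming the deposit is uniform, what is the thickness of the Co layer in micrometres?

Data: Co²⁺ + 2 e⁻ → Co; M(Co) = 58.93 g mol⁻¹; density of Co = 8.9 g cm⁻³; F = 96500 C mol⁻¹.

410 μm

Q = I·t = 30.30 × 9240.0 = 280000 C; n(e⁻) = 2.901 mol.
n(Co) = n(e⁻)/2 = 1.451 mol, so m = 1.451 × 58.93 = 85.49 g.
Volume = m/ρ = 85.49 / 8.9 = 9.605 cm³.
Thickness = V/A = 9.605 / 234 = 0.0410 cm = 410 μm.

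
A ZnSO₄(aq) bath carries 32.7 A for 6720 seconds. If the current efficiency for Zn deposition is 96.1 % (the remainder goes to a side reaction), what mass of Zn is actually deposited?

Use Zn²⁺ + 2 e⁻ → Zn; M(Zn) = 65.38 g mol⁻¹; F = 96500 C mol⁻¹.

Q = I·t = 32.70 × 6720.0 = 219700 C.
n(e⁻) = 219700/96500 = 2.277 mol; theoretically n(Zn) = 2.277/2 = 1.139 mol, m_theo = 74.44 g.
At 96.1 % efficiency, m_actual = 0.961 × 74.44 = 71.5 g.

71.5 g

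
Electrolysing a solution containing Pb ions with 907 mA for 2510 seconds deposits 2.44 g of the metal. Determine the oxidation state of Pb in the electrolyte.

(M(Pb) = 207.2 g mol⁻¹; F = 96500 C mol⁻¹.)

+2

Q = I·t = 0.9070 A × 2510.0 s = 2277 C, so n(e⁻) = 2277/96500 = 0.02359 mol.
n(Pb) deposited = 2.44 / 207.2 = 0.01178 mol.
Electrons per atom = n(e⁻)/n(Pb) = 0.02359 / 0.01178 = 2.00 ≈ 2, so the ion is Pb²⁺.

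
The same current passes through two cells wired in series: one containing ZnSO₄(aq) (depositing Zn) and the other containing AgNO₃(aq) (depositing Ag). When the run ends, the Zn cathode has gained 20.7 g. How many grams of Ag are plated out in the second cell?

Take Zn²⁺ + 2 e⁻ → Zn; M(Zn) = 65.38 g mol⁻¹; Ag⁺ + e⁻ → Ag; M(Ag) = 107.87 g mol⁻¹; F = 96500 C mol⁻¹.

68.3 g

n(Zn) = 20.7 / 65.38 = 0.3166 mol.
Since Zn²⁺ + 2 e⁻ → Zn, n(e⁻) passed = 2 × 0.3166 = 0.6332 mol.
Cells in series carry the same charge, so the same 0.6332 mol of electrons passes through cell 2.
Ag⁺ + e⁻ → Ag, so n(Ag) = 0.6332 / 1 = 0.6332 mol.
m(Ag) = 0.6332 × 107.87 = 68.3 g.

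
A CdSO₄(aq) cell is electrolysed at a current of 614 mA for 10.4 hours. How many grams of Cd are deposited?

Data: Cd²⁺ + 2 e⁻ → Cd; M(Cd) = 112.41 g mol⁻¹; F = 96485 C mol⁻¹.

Q = I·t = 0.6140 A × 37440 s = 22990 C.
n(e⁻) = Q/F = 22990 / 96485 = 0.2383 mol.
Cd²⁺ + 2 e⁻ → Cd, so n(Cd) = n(e⁻)/2 = 0.1191 mol.
m = n·M = 0.1191 × 112.41 = 13.4 g.

13.4 g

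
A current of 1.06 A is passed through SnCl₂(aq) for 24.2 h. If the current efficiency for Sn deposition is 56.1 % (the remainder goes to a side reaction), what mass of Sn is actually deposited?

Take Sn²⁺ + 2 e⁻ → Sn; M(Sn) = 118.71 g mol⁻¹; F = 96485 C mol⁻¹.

Q = I·t = 1.060 × 87120 = 92350 C.
n(e⁻) = 92350/96485 = 0.9571 mol; theoretically n(Sn) = 0.9571/2 = 0.4786 mol, m_theo = 56.81 g.
At 56.1 % efficiency, m_actual = 0.561 × 56.81 = 31.9 g.

31.9 g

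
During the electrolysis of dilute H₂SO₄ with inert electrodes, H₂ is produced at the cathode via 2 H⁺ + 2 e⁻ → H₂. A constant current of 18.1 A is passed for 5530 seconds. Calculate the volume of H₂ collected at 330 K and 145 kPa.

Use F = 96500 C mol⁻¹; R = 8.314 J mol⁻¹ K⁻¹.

Q = I·t = 18.10 A × 5530.0 s = 100100 C.
n(e⁻) = Q/F = 100100 / 96500 = 1.037 mol.
2 electrons are transferred per H₂ molecule, so n(H₂) = 1.037 / 2 = 0.5186 mol.
V = nRT/P = (0.5186 × 8.314 × 330) / (145 × 10³ Pa) = 0.00981 m³ = 9.81 L.

9.81 L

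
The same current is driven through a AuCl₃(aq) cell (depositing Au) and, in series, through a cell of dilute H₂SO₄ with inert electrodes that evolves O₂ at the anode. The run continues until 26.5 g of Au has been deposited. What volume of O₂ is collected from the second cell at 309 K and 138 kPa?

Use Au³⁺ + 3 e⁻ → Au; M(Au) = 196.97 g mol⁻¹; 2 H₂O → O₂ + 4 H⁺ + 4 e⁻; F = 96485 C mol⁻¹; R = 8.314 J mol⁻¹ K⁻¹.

1.88 L

n(Au) = 26.5 / 196.97 = 0.1345 mol, so n(e⁻) = 3 × 0.1345 = 0.4036 mol.
The cells are in series, so the same 0.4036 mol of electrons passes through the second cell.
2 H₂O → O₂ + 4 H⁺ + 4 e⁻ — 4 mol e⁻ per mol O₂, so n(O₂) = 0.4036/4 = 0.1009 mol.
V = nRT/P = (0.1009 × 8.314 × 309) / (138 × 10³) = 0.00188 m³ = 1.88 L.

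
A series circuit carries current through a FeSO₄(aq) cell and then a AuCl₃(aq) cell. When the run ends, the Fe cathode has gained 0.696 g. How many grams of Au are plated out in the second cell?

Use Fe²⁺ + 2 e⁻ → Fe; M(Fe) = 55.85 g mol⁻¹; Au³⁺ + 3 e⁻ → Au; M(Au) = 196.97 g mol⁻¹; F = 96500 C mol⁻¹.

1.64 g

n(Fe) = 0.696 / 55.85 = 0.01246 mol.
Since Fe²⁺ + 2 e⁻ → Fe, n(e⁻) passed = 2 × 0.01246 = 0.02492 mol.
Cells in series carry the same charge, so the same 0.02492 mol of electrons passes through cell 2.
Au³⁺ + 3 e⁻ → Au, so n(Au) = 0.02492 / 3 = 0.008308 mol.
m(Au) = 0.008308 × 196.97 = 1.64 g.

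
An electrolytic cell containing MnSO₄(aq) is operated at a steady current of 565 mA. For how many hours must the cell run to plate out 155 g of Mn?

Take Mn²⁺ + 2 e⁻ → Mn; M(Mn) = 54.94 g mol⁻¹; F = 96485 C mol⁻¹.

268 h

n(Mn) = m/M = 155 / 54.94 = 2.821 mol.
Each Mn atom requires 2 electrons, so n(e⁻) = 2 × 2.821 = 5.643 mol.
Q = n(e⁻)·F = 5.643 × 96485 = 544400 C.
t = Q/I = 544400 / 0.5650 A = 963600 s = 268 h.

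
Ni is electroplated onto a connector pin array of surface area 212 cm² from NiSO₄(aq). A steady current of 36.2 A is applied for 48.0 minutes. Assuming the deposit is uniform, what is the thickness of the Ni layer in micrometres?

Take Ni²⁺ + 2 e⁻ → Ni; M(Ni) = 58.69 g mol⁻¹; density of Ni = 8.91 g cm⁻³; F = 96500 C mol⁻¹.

Q = I·t = 36.20 × 2880.0 = 104300 C; n(e⁻) = 1.080 mol.
n(Ni) = n(e⁻)/2 = 0.5402 mol, so m = 0.5402 × 58.69 = 31.70 g.
Volume = m/ρ = 31.70 / 8.91 = 3.558 cm³.
Thickness = V/A = 3.558 / 212 = 0.0168 cm = 168 μm.

168 μm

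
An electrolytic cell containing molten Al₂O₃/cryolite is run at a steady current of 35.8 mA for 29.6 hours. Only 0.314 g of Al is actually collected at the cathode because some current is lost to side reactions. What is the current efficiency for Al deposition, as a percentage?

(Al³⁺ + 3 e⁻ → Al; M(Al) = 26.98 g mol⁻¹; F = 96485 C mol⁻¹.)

88.3 %

Q = I·t = 0.03580 × 106560 = 3815 C; n(e⁻) = 3815/96485 = 0.03954 mol.
Theoretical n(Al) = n(e⁻)/3 = 0.01318 mol, i.e. m_theo = 0.01318 × 26.98 = 0.3556 g.
Efficiency = m_actual / m_theo = 0.314 / 0.3556 = 88.3 %.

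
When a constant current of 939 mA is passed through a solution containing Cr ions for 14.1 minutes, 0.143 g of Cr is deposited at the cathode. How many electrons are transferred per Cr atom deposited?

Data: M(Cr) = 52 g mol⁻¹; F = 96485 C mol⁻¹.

Q = I·t = 0.9390 A × 846.00 s = 794.4 C, so n(e⁻) = 794.4/96485 = 0.008233 mol.
n(Cr) deposited = 0.143 / 52 = 0.002750 mol.
Electrons per atom = n(e⁻)/n(Cr) = 0.008233 / 0.002750 = 2.99 ≈ 3, so the ion is Cr³⁺.

3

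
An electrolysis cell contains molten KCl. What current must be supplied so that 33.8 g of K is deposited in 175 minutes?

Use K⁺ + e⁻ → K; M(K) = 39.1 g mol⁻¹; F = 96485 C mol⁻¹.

n(K) = 33.8 / 39.1 = 0.8645 mol.
n(e⁻) = 1 × 0.8645 = 0.8645 mol.
Q = n(e⁻)·F = 0.8645 × 96485 = 83410 C.
I = Q/t = 83410 / 10500 s = 7.94 A.

7.94 A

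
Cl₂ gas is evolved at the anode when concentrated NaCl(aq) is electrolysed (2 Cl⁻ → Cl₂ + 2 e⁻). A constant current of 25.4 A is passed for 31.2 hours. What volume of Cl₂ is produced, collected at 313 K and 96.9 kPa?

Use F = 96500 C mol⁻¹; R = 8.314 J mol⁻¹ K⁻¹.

Q = I·t = 25.40 A × 112320 s = 2853000 C.
n(e⁻) = Q/F = 2853000 / 96500 = 29.56 mol.
2 electrons are transferred per Cl₂ molecule, so n(Cl₂) = 29.56 / 2 = 14.78 mol.
V = nRT/P = (14.78 × 8.314 × 313) / (96.9 × 10³ Pa) = 0.397 m³ = 397 L.

397 L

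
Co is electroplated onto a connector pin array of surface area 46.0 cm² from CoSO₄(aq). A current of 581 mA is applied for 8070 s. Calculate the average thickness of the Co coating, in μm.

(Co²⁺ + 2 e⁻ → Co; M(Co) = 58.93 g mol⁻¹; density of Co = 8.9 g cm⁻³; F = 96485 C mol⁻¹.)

35.0 μm

Q = I·t = 0.5810 × 8070.0 = 4689 C; n(e⁻) = 0.04859 mol.
n(Co) = n(e⁻)/2 = 0.02430 mol, so m = 0.02430 × 58.93 = 1.432 g.
Volume = m/ρ = 1.432 / 8.9 = 0.1609 cm³.
Thickness = V/A = 0.1609 / 46.0 = 0.00350 cm = 35.0 μm.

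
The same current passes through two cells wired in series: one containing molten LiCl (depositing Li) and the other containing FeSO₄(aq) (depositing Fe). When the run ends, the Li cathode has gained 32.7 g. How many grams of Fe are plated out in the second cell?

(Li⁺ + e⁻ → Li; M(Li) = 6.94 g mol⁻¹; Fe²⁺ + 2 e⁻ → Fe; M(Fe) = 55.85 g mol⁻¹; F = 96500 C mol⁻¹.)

132 g

n(Li) = 32.7 / 6.94 = 4.712 mol.
Since Li⁺ + e⁻ → Li, n(e⁻) passed = 1 × 4.712 = 4.712 mol.
Cells in series carry the same charge, so the same 4.712 mol of electrons passes through cell 2.
Fe²⁺ + 2 e⁻ → Fe, so n(Fe) = 4.712 / 2 = 2.356 mol.
m(Fe) = 2.356 × 55.85 = 132 g.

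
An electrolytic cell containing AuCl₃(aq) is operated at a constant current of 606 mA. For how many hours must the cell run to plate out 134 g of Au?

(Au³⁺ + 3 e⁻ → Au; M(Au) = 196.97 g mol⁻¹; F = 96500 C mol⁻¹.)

n(Au) = m/M = 134 / 196.97 = 0.6803 mol.
Each Au atom requires 3 electrons, so n(e⁻) = 3 × 0.6803 = 2.041 mol.
Q = n(e⁻)·F = 2.041 × 96500 = 196900 C.
t = Q/I = 196900 / 0.6060 A = 325000 s = 90.3 h.

90.3 h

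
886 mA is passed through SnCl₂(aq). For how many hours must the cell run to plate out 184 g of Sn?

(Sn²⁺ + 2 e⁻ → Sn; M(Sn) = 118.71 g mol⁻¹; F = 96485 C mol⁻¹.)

93.8 h

n(Sn) = m/M = 184 / 118.71 = 1.550 mol.
Each Sn atom requires 2 electrons, so n(e⁻) = 2 × 1.550 = 3.100 mol.
Q = n(e⁻)·F = 3.100 × 96485 = 299100 C.
t = Q/I = 299100 / 0.8860 A = 337600 s = 93.8 h.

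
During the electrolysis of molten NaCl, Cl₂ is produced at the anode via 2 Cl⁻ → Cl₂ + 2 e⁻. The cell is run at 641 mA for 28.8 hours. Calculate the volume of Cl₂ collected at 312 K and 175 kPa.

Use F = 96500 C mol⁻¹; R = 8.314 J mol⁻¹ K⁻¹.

5.10 L

Q = I·t = 0.6410 A × 103680 s = 66460 C.
n(e⁻) = Q/F = 66460 / 96500 = 0.6887 mol.
2 electrons are transferred per Cl₂ molecule, so n(Cl₂) = 0.6887 / 2 = 0.3443 mol.
V = nRT/P = (0.3443 × 8.314 × 312) / (175 × 10³ Pa) = 0.00510 m³ = 5.10 L.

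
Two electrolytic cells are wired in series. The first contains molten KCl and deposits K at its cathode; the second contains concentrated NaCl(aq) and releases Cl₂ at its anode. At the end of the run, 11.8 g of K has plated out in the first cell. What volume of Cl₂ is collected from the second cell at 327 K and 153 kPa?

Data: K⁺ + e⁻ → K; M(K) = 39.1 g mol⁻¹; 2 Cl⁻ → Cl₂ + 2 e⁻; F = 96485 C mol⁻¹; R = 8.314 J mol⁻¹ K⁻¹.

2.68 L

n(K) = 11.8 / 39.1 = 0.3018 mol, so n(e⁻) = 1 × 0.3018 = 0.3018 mol.
The cells are in series, so the same 0.3018 mol of electrons passes through the second cell.
2 Cl⁻ → Cl₂ + 2 e⁻ — 2 mol e⁻ per mol Cl₂, so n(Cl₂) = 0.3018/2 = 0.1509 mol.
V = nRT/P = (0.1509 × 8.314 × 327) / (153 × 10³) = 0.00268 m³ = 2.68 L.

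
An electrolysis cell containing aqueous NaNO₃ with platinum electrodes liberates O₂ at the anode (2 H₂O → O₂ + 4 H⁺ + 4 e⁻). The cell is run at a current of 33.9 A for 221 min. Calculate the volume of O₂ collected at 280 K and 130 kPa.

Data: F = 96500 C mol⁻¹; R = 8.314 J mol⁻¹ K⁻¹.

20.9 L

Q = I·t = 33.90 A × 13260 s = 449500 C.
n(e⁻) = Q/F = 449500 / 96500 = 4.658 mol.
4 electrons are transferred per O₂ molecule, so n(O₂) = 4.658 / 4 = 1.165 mol.
V = nRT/P = (1.165 × 8.314 × 280) / (130 × 10³ Pa) = 0.0209 m³ = 20.9 L.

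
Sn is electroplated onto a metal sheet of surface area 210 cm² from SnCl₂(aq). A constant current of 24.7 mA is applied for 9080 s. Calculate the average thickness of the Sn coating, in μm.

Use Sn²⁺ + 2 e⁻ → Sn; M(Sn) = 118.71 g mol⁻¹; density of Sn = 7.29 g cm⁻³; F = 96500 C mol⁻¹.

Q = I·t = 0.02470 × 9080.0 = 224.3 C; n(e⁻) = 0.002324 mol.
n(Sn) = n(e⁻)/2 = 0.001162 mol, so m = 0.001162 × 118.71 = 0.1379 g.
Volume = m/ρ = 0.1379 / 7.29 = 0.01892 cm³.
Thickness = V/A = 0.01892 / 210 = 9.01 × 10⁻⁵ cm = 0.901 μm.

0.901 μm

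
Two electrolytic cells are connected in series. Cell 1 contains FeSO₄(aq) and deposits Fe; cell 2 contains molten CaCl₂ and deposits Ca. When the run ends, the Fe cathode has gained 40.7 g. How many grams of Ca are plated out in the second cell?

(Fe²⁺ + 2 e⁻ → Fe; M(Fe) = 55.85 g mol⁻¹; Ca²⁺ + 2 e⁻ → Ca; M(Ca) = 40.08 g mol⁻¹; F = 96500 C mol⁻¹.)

29.2 g

n(Fe) = 40.7 / 55.85 = 0.7287 mol.
Since Fe²⁺ + 2 e⁻ → Fe, n(e⁻) passed = 2 × 0.7287 = 1.457 mol.
Cells in series carry the same charge, so the same 1.457 mol of electrons passes through cell 2.
Ca²⁺ + 2 e⁻ → Ca, so n(Ca) = 1.457 / 2 = 0.7287 mol.
m(Ca) = 0.7287 × 40.08 = 29.2 g.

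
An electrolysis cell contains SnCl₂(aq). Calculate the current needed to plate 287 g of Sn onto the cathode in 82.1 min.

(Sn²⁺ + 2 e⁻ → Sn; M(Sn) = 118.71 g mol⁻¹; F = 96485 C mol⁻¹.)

n(Sn) = 287 / 118.71 = 2.418 mol.
n(e⁻) = 2 × 2.418 = 4.835 mol.
Q = n(e⁻)·F = 4.835 × 96485 = 466500 C.
I = Q/t = 466500 / 4926.0 s = 94.7 A.

94.7 A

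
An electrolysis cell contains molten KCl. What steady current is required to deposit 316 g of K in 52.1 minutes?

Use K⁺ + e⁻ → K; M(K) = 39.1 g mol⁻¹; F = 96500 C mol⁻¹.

n(K) = 316 / 39.1 = 8.082 mol.
n(e⁻) = 1 × 8.082 = 8.082 mol.
Q = n(e⁻)·F = 8.082 × 96500 = 779900 C.
I = Q/t = 779900 / 3126.0 s = 249 A.

249 A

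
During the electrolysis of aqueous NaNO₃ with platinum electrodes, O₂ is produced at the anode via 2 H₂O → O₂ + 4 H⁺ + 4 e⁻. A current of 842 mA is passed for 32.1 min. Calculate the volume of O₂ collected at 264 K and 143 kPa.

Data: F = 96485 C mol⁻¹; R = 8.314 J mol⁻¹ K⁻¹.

0.0645 L

Q = I·t = 0.8420 A × 1926.0 s = 1622 C.
n(e⁻) = Q/F = 1622 / 96485 = 0.01681 mol.
4 electrons are transferred per O₂ molecule, so n(O₂) = 0.01681 / 4 = 0.004202 mol.
V = nRT/P = (0.004202 × 8.314 × 264) / (143 × 10³ Pa) = 6.45 × 10⁻⁵ m³ = 0.0645 L.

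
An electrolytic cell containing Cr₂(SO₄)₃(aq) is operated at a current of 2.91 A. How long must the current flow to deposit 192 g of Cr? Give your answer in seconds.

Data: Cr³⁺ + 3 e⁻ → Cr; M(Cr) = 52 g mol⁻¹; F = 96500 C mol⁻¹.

3.67 × 10⁵ s

n(Cr) = m/M = 192 / 52 = 3.692 mol.
Each Cr atom requires 3 electrons, so n(e⁻) = 3 × 3.692 = 11.08 mol.
Q = n(e⁻)·F = 11.08 × 96500 = 1069000 C.
t = Q/I = 1069000 / 2.910 A = 367300 s.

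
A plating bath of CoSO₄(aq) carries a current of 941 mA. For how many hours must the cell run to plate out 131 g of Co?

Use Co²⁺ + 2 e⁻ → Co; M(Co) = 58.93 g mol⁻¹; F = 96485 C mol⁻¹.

n(Co) = m/M = 131 / 58.93 = 2.223 mol.
Each Co atom requires 2 electrons, so n(e⁻) = 2 × 2.223 = 4.446 mol.
Q = n(e⁻)·F = 4.446 × 96485 = 429000 C.
t = Q/I = 429000 / 0.9410 A = 455900 s = 127 h.

127 h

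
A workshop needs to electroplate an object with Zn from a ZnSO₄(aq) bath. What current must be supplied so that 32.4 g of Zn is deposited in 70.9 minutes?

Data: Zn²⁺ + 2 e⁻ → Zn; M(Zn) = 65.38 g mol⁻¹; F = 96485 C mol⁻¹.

22.5 A

n(Zn) = 32.4 / 65.38 = 0.4956 mol.
n(e⁻) = 2 × 0.4956 = 0.9911 mol.
Q = n(e⁻)·F = 0.9911 × 96485 = 95630 C.
I = Q/t = 95630 / 4254.0 s = 22.5 A.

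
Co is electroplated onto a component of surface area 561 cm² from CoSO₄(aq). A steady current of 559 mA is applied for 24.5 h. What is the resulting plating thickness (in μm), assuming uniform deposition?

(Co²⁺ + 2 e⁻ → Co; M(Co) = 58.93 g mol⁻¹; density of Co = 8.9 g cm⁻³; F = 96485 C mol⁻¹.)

30.2 μm

Q = I·t = 0.5590 × 88200 = 49300 C; n(e⁻) = 0.5110 mol.
n(Co) = n(e⁻)/2 = 0.2555 mol, so m = 0.2555 × 58.93 = 15.06 g.
Volume = m/ρ = 15.06 / 8.9 = 1.692 cm³.
Thickness = V/A = 1.692 / 561 = 0.00302 cm = 30.2 μm.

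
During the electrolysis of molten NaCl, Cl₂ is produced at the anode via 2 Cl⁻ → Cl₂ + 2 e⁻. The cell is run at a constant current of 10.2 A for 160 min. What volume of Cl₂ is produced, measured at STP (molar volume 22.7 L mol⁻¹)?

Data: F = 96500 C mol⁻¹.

11.5 L

Q = I·t = 10.20 A × 9600.0 s = 97920 C.
n(e⁻) = Q/F = 97920 / 96500 = 1.015 mol.
2 electrons are transferred per Cl₂ molecule, so n(Cl₂) = 1.015 / 2 = 0.5074 mol.
V = n × V_m = 0.5074 × 22.7 = 11.5 L.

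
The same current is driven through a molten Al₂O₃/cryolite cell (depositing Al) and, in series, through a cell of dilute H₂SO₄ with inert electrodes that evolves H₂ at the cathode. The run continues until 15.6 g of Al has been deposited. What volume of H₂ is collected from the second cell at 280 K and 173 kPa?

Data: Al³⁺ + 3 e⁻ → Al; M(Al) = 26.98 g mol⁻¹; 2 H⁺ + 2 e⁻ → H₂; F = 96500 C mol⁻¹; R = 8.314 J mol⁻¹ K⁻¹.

11.7 L

n(Al) = 15.6 / 26.98 = 0.5782 mol, so n(e⁻) = 3 × 0.5782 = 1.735 mol.
The cells are in series, so the same 1.735 mol of electrons passes through the second cell.
2 H⁺ + 2 e⁻ → H₂ — 2 mol e⁻ per mol H₂, so n(H₂) = 1.735/2 = 0.8673 mol.
V = nRT/P = (0.8673 × 8.314 × 280) / (173 × 10³) = 0.0117 m³ = 11.7 L.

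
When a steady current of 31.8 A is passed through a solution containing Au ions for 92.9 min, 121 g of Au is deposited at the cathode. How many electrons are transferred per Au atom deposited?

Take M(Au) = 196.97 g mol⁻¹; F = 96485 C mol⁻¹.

Q = I·t = 31.80 A × 5574.0 s = 177300 C, so n(e⁻) = 177300/96485 = 1.837 mol.
n(Au) deposited = 121 / 196.97 = 0.6143 mol.
Electrons per atom = n(e⁻)/n(Au) = 1.837 / 0.6143 = 2.99 ≈ 3, so the ion is Au³⁺.

3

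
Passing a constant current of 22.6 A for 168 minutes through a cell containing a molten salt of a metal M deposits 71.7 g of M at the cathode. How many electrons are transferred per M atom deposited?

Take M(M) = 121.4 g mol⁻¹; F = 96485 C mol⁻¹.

Q = I·t = 22.60 A × 10080 s = 227800 C, so n(e⁻) = 227800/96485 = 2.361 mol.
n(M) deposited = 71.7 / 121.4 = 0.5906 mol.
Electrons per atom = n(e⁻)/n(M) = 2.361 / 0.5906 = 4.00 ≈ 4, so the ion is M⁴⁺.

4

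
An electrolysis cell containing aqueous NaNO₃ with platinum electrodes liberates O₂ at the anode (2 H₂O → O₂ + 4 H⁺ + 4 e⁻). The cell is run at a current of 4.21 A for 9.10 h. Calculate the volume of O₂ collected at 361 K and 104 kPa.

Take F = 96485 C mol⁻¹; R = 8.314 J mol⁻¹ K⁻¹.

Q = I·t = 4.210 A × 32760 s = 137900 C.
n(e⁻) = Q/F = 137900 / 96485 = 1.429 mol.
4 electrons are transferred per O₂ molecule, so n(O₂) = 1.429 / 4 = 0.3574 mol.
V = nRT/P = (0.3574 × 8.314 × 361) / (104 × 10³ Pa) = 0.0103 m³ = 10.3 L.

10.3 L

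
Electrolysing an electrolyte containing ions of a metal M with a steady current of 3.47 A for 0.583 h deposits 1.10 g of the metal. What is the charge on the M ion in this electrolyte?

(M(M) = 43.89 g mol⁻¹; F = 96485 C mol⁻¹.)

Q = I·t = 3.470 A × 2098.8 s = 7283 C, so n(e⁻) = 7283/96485 = 0.07548 mol.
n(M) deposited = 1.10 / 43.89 = 0.02506 mol.
Electrons per atom = n(e⁻)/n(M) = 0.07548 / 0.02506 = 3.01 ≈ 3, so the ion is M³⁺.

+3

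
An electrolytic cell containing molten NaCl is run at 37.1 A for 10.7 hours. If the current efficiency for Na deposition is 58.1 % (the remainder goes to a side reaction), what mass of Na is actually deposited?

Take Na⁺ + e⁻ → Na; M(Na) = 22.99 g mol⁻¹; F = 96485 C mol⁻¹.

198 g

Q = I·t = 37.10 × 38520 = 1429000 C.
n(e⁻) = 1429000/96485 = 14.81 mol; theoretically n(Na) = 14.81/1 = 14.81 mol, m_theo = 340.5 g.
At 58.1 % efficiency, m_actual = 0.581 × 340.5 = 198 g.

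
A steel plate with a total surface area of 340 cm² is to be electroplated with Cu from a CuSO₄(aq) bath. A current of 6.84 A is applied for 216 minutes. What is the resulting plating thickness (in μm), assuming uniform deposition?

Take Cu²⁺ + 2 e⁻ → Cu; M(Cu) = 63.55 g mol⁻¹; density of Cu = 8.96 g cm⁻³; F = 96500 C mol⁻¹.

95.8 μm

Q = I·t = 6.840 × 12960 = 88650 C; n(e⁻) = 0.9186 mol.
n(Cu) = n(e⁻)/2 = 0.4593 mol, so m = 0.4593 × 63.55 = 29.19 g.
Volume = m/ρ = 29.19 / 8.96 = 3.258 cm³.
Thickness = V/A = 3.258 / 340 = 0.00958 cm = 95.8 μm.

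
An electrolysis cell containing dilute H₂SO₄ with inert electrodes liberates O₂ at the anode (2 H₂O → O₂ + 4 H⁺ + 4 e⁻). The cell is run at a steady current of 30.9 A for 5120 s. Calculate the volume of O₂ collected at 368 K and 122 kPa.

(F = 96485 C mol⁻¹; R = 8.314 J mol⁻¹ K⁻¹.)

10.3 L

Q = I·t = 30.90 A × 5120.0 s = 158200 C.
n(e⁻) = Q/F = 158200 / 96485 = 1.640 mol.
4 electrons are transferred per O₂ molecule, so n(O₂) = 1.640 / 4 = 0.4099 mol.
V = nRT/P = (0.4099 × 8.314 × 368) / (122 × 10³ Pa) = 0.0103 m³ = 10.3 L.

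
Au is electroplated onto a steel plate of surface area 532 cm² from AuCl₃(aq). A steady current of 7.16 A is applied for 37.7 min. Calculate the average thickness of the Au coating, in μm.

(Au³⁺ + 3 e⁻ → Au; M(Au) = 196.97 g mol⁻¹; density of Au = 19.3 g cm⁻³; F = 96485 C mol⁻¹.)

10.7 μm

Q = I·t = 7.160 × 2262.0 = 16200 C; n(e⁻) = 0.1679 mol.
n(Au) = n(e⁻)/3 = 0.05595 mol, so m = 0.05595 × 196.97 = 11.02 g.
Volume = m/ρ = 11.02 / 19.3 = 0.5710 cm³.
Thickness = V/A = 0.5710 / 532 = 0.00107 cm = 10.7 μm.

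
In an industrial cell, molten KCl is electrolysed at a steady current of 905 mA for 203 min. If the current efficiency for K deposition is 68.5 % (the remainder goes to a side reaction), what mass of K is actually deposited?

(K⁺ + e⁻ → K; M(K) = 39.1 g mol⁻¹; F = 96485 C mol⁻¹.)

Q = I·t = 0.9050 × 12180 = 11020 C.
n(e⁻) = 11020/96485 = 0.1142 mol; theoretically n(K) = 0.1142/1 = 0.1142 mol, m_theo = 4.467 g.
At 68.5 % efficiency, m_actual = 0.685 × 4.467 = 3.06 g.

3.06 g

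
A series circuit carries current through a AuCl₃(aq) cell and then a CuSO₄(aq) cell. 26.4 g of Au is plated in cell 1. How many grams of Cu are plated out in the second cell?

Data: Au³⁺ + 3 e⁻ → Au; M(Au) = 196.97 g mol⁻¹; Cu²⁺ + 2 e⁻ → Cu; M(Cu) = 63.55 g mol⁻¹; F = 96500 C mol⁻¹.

12.8 g

n(Au) = 26.4 / 196.97 = 0.1340 mol.
Since Au³⁺ + 3 e⁻ → Au, n(e⁻) passed = 3 × 0.1340 = 0.4021 mol.
Cells in series carry the same charge, so the same 0.4021 mol of electrons passes through cell 2.
Cu²⁺ + 2 e⁻ → Cu, so n(Cu) = 0.4021 / 2 = 0.2010 mol.
m(Cu) = 0.2010 × 63.55 = 12.8 g.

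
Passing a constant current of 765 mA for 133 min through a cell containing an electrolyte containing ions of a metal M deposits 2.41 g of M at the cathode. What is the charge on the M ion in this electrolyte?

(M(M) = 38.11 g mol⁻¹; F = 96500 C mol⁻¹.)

+1

Q = I·t = 0.7650 A × 7980.0 s = 6105 C, so n(e⁻) = 6105/96500 = 0.06326 mol.
n(M) deposited = 2.41 / 38.11 = 0.06324 mol.
Electrons per atom = n(e⁻)/n(M) = 0.06326 / 0.06324 = 1.00 ≈ 1, so the ion is M⁺.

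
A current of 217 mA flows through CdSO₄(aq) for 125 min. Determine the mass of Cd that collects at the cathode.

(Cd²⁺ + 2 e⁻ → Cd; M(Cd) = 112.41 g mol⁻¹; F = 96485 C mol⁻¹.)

0.948 g

Q = I·t = 0.2170 A × 7500.0 s = 1628 C.
n(e⁻) = Q/F = 1628 / 96485 = 0.01687 mol.
Cd²⁺ + 2 e⁻ → Cd, so n(Cd) = n(e⁻)/2 = 0.008434 mol.
m = n·M = 0.008434 × 112.41 = 0.948 g.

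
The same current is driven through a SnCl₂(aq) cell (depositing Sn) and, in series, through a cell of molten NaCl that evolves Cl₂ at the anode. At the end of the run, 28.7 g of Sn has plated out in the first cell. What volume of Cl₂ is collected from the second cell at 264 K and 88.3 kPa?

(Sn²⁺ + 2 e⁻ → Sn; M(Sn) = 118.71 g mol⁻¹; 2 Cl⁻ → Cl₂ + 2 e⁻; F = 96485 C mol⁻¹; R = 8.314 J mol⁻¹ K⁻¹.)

6.01 L

n(Sn) = 28.7 / 118.71 = 0.2418 mol, so n(e⁻) = 2 × 0.2418 = 0.4835 mol.
The cells are in series, so the same 0.4835 mol of electrons passes through the second cell.
2 Cl⁻ → Cl₂ + 2 e⁻ — 2 mol e⁻ per mol Cl₂, so n(Cl₂) = 0.4835/2 = 0.2418 mol.
V = nRT/P = (0.2418 × 8.314 × 264) / (88.3 × 10³) = 0.00601 m³ = 6.01 L.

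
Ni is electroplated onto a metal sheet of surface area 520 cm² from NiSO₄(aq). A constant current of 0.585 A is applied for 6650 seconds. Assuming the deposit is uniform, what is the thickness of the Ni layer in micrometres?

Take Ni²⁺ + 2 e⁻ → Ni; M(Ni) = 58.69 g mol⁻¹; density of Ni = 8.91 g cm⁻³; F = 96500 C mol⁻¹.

2.55 μm

Q = I·t = 0.5850 × 6650.0 = 3890 C; n(e⁻) = 0.04031 mol.
n(Ni) = n(e⁻)/2 = 0.02016 mol, so m = 0.02016 × 58.69 = 1.183 g.
Volume = m/ρ = 1.183 / 8.91 = 0.1328 cm³.
Thickness = V/A = 0.1328 / 520 = 2.55 × 10⁻⁴ cm = 2.55 μm.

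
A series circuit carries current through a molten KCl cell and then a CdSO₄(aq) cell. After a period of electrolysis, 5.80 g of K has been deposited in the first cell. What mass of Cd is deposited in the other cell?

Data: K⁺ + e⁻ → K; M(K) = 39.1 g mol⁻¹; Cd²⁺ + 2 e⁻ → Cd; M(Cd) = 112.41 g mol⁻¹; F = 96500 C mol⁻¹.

n(K) = 5.80 / 39.1 = 0.1483 mol.
Since K⁺ + e⁻ → K, n(e⁻) passed = 1 × 0.1483 = 0.1483 mol.
Cells in series carry the same charge, so the same 0.1483 mol of electrons passes through cell 2.
Cd²⁺ + 2 e⁻ → Cd, so n(Cd) = 0.1483 / 2 = 0.07417 mol.
m(Cd) = 0.07417 × 112.41 = 8.34 g.

8.34 g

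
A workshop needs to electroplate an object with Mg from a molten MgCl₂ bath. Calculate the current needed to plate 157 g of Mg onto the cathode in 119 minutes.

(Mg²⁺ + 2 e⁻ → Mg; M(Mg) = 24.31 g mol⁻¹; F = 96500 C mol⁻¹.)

n(Mg) = 157 / 24.31 = 6.458 mol.
n(e⁻) = 2 × 6.458 = 12.92 mol.
Q = n(e⁻)·F = 12.92 × 96500 = 1246000 C.
I = Q/t = 1246000 / 7140.0 s = 175 A.

175 A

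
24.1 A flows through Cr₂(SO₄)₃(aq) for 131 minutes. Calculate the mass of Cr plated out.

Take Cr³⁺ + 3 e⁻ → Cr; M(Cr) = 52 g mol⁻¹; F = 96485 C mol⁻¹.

Q = I·t = 24.10 A × 7860.0 s = 189400 C.
n(e⁻) = Q/F = 189400 / 96485 = 1.963 mol.
Cr³⁺ + 3 e⁻ → Cr, so n(Cr) = n(e⁻)/3 = 0.6544 mol.
m = n·M = 0.6544 × 52 = 34.0 g.

34.0 g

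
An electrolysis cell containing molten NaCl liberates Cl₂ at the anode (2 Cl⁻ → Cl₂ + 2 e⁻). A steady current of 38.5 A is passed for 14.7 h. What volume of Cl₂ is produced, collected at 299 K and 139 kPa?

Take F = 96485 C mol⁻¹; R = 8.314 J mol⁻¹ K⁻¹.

Q = I·t = 38.50 A × 52920 s = 2037000 C.
n(e⁻) = Q/F = 2037000 / 96485 = 21.12 mol.
2 electrons are transferred per Cl₂ molecule, so n(Cl₂) = 21.12 / 2 = 10.56 mol.
V = nRT/P = (10.56 × 8.314 × 299) / (139 × 10³ Pa) = 0.189 m³ = 189 L.

189 L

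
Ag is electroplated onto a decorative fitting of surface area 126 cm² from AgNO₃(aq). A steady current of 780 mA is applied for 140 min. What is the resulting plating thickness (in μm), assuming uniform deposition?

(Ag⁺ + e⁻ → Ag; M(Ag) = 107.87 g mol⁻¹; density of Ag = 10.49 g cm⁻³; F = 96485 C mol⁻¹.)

Q = I·t = 0.7800 × 8400.0 = 6552 C; n(e⁻) = 0.06791 mol.
n(Ag) = n(e⁻)/1 = 0.06791 mol, so m = 0.06791 × 107.87 = 7.325 g.
Volume = m/ρ = 7.325 / 10.49 = 0.6983 cm³.
Thickness = V/A = 0.6983 / 126 = 0.00554 cm = 55.4 μm.

55.4 μm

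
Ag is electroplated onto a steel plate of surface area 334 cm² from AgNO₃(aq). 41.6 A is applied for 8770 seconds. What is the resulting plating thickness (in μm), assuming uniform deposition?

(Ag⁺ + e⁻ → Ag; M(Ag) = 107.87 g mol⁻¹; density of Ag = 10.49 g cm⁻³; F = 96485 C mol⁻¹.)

Q = I·t = 41.60 × 8770.0 = 364800 C; n(e⁻) = 3.781 mol.
n(Ag) = n(e⁻)/1 = 3.781 mol, so m = 3.781 × 107.87 = 407.9 g.
Volume = m/ρ = 407.9 / 10.49 = 38.88 cm³.
Thickness = V/A = 38.88 / 334 = 0.116 cm = 1160 μm.

1160 μm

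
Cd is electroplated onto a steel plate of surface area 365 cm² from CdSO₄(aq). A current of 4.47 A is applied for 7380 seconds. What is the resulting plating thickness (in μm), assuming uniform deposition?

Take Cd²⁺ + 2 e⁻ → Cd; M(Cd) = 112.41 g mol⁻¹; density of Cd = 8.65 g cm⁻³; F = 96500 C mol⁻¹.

60.9 μm

Q = I·t = 4.470 × 7380.0 = 32990 C; n(e⁻) = 0.3419 mol.
n(Cd) = n(e⁻)/2 = 0.1709 mol, so m = 0.1709 × 112.41 = 19.21 g.
Volume = m/ρ = 19.21 / 8.65 = 2.221 cm³.
Thickness = V/A = 2.221 / 365 = 0.00609 cm = 60.9 μm.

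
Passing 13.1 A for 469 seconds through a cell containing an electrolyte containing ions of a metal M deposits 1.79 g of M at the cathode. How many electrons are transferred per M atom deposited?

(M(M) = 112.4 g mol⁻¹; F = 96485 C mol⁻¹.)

4

Q = I·t = 13.10 A × 469.00 s = 6144 C, so n(e⁻) = 6144/96485 = 0.06368 mol.
n(M) deposited = 1.79 / 112.4 = 0.01593 mol.
Electrons per atom = n(e⁻)/n(M) = 0.06368 / 0.01593 = 4.00 ≈ 4, so the ion is M⁴⁺.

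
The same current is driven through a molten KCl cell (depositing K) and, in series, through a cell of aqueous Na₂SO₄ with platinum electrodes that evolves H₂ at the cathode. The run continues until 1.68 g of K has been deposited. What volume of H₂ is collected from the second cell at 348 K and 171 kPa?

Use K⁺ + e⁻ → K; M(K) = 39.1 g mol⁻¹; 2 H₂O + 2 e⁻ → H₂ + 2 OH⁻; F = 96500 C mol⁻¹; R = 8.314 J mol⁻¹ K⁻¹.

n(K) = 1.68 / 39.1 = 0.04297 mol, so n(e⁻) = 1 × 0.04297 = 0.04297 mol.
The cells are in series, so the same 0.04297 mol of electrons passes through the second cell.
2 H₂O + 2 e⁻ → H₂ + 2 OH⁻ — 2 mol e⁻ per mol H₂, so n(H₂) = 0.04297/2 = 0.02148 mol.
V = nRT/P = (0.02148 × 8.314 × 348) / (171 × 10³) = 3.63 × 10⁻⁴ m³ = 0.363 L.

0.363 L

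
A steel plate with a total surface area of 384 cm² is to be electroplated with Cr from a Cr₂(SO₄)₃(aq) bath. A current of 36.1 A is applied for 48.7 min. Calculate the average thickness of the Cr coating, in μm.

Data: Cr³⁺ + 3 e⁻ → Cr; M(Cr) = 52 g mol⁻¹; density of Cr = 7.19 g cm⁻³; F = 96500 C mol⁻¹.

Q = I·t = 36.10 × 2922.0 = 105500 C; n(e⁻) = 1.093 mol.
n(Cr) = n(e⁻)/3 = 0.3644 mol, so m = 0.3644 × 52 = 18.95 g.
Volume = m/ρ = 18.95 / 7.19 = 2.635 cm³.
Thickness = V/A = 2.635 / 384 = 0.00686 cm = 68.6 μm.

68.6 μm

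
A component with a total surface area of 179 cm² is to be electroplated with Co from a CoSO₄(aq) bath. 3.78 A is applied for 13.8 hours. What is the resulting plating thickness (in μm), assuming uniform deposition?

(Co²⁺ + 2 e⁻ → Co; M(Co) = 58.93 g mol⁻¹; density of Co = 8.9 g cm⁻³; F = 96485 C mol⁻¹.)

Q = I·t = 3.780 × 49680 = 187800 C; n(e⁻) = 1.946 mol.
n(Co) = n(e⁻)/2 = 0.9732 mol, so m = 0.9732 × 58.93 = 57.35 g.
Volume = m/ρ = 57.35 / 8.9 = 6.444 cm³.
Thickness = V/A = 6.444 / 179 = 0.0360 cm = 360 μm.

360 μm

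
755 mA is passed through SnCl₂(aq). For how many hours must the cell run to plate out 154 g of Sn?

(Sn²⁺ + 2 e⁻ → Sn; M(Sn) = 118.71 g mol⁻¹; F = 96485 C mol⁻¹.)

92.1 h

n(Sn) = m/M = 154 / 118.71 = 1.297 mol.
Each Sn atom requires 2 electrons, so n(e⁻) = 2 × 1.297 = 2.595 mol.
Q = n(e⁻)·F = 2.595 × 96485 = 250300 C.
t = Q/I = 250300 / 0.7550 A = 331600 s = 92.1 h.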